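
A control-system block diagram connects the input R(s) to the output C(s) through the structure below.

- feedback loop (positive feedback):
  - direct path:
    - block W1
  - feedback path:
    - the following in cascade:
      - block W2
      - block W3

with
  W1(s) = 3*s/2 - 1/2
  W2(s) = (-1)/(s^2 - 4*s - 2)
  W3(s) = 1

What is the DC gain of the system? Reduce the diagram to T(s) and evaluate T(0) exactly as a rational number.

Step 1 - multiply W2, W3 (series) -> (-1)/(s^2 - 4*s - 2)
Step 2 - reduce the feedback loop with forward W1 and return (W2*W3) -> (3*s^3 - 13*s^2 - 2*s + 2)/(2*s^2 - 5*s - 5)
DC gain: substitute s = 0 into T(s) from step 2: T(0) = 2/(-5) = -2/5.

Therefore the answer is -2/5.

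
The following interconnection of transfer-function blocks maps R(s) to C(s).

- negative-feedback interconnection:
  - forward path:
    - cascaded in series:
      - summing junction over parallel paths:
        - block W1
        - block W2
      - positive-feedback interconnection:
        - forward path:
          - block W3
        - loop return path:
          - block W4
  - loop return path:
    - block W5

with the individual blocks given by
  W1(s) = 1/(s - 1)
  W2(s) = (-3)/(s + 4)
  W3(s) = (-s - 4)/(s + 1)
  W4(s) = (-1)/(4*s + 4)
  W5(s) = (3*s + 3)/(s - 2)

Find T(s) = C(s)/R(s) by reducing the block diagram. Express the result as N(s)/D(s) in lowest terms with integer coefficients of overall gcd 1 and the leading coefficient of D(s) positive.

First reduce the diagram to T(s).

Step 1. add W1, W2 (parallel) = (7 - 2*s)/(s^2 + 3*s - 4)
Step 2. apply the feedback formula to W3, W4 = (-4*s^2 - 20*s - 16)/(4*s^2 + 7*s)
Step 3. cascade (W1+W2), [W3/(1-W3*W4)] = (8*s^2 - 20*s - 28)/(4*s^3 + 3*s^2 - 7*s)
Step 4. apply the feedback formula to ((W1+W2)*[W3/(1-W3*W4)]), W5 - this is the overall T(s), already in the required normalized form

Answer: (8*s^3 - 36*s^2 + 12*s + 56)/(4*s^4 + 19*s^3 - 49*s^2 - 130*s - 84)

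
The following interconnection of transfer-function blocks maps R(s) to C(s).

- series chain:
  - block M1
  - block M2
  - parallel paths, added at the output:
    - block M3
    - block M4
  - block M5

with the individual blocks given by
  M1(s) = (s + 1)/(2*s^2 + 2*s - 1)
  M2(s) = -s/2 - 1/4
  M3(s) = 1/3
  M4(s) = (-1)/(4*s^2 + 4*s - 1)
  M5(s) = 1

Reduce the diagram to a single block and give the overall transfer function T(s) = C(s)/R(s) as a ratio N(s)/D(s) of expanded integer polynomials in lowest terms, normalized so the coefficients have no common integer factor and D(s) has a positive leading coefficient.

The answer is (-2*s^4 - 5*s^3 - 2*s^2 + 2*s + 1)/(24*s^4 + 48*s^3 + 6*s^2 - 18*s + 3).

Reasoning:
Step 1 - combine M3, M4 in parallel gives (4*s^2 + 4*s - 4)/(12*s^2 + 12*s - 3)
Step 2 - reduce the series chain M1, M2, (M3+M4), M5: this yields T(s), and no further normalization is needed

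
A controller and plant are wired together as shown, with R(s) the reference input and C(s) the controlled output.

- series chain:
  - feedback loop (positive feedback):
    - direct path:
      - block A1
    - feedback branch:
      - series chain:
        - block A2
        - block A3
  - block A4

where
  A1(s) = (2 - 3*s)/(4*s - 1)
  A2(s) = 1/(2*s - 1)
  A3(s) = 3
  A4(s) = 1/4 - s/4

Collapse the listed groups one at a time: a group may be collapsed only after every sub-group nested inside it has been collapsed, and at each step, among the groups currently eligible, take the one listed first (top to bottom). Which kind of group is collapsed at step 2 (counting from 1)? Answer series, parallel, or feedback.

[1] multiply A2, A3 (series)
[2] close the feedback loop around A1, (A2*A3)
[3] reduce the series chain [A1/(1-A1*(A2*A3))], A4
At step 2 the group reduced is feedback.

Answer: feedback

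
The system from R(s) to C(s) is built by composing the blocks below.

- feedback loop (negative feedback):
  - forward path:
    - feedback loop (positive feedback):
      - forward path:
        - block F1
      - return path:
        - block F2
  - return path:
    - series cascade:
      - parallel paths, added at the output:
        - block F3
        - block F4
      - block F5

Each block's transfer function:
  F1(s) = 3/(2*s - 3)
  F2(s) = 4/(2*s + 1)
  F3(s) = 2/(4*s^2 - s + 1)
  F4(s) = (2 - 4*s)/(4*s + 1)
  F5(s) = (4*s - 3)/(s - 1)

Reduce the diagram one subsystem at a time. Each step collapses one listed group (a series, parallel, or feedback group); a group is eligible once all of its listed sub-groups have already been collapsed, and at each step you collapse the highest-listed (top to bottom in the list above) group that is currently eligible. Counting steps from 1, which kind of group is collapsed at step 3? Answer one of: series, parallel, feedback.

Step 1. reduce the feedback loop with forward F1 and return F2
Step 2. parallel reduction of F3, F4
Step 3. series reduction of (F3+F4), F5
Step 4. reduce the feedback loop with forward [F1/(1-F1*F2)] and return ((F3+F4)*F5)
The group at step 3 is a series group.

Hence the answer: series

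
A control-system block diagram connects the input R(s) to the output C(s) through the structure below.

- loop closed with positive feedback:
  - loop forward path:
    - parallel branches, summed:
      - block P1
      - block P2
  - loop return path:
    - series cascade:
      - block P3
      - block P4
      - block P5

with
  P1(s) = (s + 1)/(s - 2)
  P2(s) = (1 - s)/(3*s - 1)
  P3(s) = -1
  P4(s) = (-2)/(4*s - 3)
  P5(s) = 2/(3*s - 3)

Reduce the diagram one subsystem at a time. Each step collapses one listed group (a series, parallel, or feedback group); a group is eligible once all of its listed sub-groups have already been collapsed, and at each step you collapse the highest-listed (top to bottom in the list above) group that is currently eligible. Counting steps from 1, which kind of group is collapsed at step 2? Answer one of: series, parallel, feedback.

1. add P1, P2 (parallel)
2. multiply P3, P4, P5 (series)
3. close the feedback loop around (P1+P2), (P3*P4*P5)
Step 2 collapses a series group.

Final answer: series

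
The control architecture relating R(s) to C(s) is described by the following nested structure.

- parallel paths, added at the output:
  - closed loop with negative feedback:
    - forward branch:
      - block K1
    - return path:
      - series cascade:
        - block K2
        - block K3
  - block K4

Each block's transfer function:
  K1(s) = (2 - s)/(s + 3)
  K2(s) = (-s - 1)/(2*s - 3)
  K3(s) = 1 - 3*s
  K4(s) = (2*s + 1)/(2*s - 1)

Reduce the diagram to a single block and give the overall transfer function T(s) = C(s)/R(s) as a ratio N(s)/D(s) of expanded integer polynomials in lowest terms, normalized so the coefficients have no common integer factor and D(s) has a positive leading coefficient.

Answer: (6*s^4 - 5*s^3 - 38*s^2 + 33*s + 5)/(6*s^4 - 15*s^3 - 10*s^2 + 30*s - 11)

Working:
Step 1. combine K2, K3 in series = (3*s^2 + 2*s - 1)/(2*s - 3)
Step 2. reduce the feedback loop with forward K1 and return (K2*K3) = (2*s^2 - 7*s + 6)/(3*s^3 - 6*s^2 - 8*s + 11)
Step 3. combine [K1/(1+K1*(K2*K3))], K4 in parallel; the result is T(s) itself (integer coefficients, no common factor, positive leading denominator coefficient)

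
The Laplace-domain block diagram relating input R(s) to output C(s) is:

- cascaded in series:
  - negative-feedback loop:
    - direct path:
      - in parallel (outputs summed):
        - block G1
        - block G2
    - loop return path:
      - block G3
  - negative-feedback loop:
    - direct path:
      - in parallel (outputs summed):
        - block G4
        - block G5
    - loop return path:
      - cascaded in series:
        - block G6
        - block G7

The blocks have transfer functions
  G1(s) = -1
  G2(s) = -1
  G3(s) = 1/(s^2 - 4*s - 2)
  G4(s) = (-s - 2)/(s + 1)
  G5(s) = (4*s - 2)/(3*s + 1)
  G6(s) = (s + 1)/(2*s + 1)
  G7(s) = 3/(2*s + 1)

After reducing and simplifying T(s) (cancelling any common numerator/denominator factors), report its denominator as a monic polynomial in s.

Answer: s^6 - 17*s^5/12 - 161*s^4/12 - 187*s^3/12 + 7*s^2/4 + 10*s + 11/3

Working:
Step 1. combine G1, G2 in parallel: -2
Step 2. feedback reduction of (G1+G2), G3: (-2*s^2 + 8*s + 4)/(s^2 - 4*s - 4)
Step 3. parallel reduction of G4, G5: (s^2 - 5*s - 4)/(3*s^2 + 4*s + 1)
Step 4. cascade G6, G7: (3*s + 3)/(4*s^2 + 4*s + 1)
Step 5. reduce the feedback loop with forward (G4+G5) and return (G6*G7): (4*s^4 - 16*s^3 - 35*s^2 - 21*s - 4)/(12*s^4 + 31*s^3 + 11*s^2 - 19*s - 11)
Step 6. reduce the series chain [(G1+G2)/(1+(G1+G2)*G3)], [(G4+G5)/(1+(G4+G5)*(G6*G7))]: (-8*s^6 + 64*s^5 - 42*s^4 - 302*s^3 - 300*s^2 - 116*s - 16)/(12*s^6 - 17*s^5 - 161*s^4 - 187*s^3 + 21*s^2 + 120*s + 44)
Step 6 gives the fully reduced T(s), with no common factor left to cancel. The denominator's leading coefficient is 12, so divide each of its coefficients by 12 to get the monic form.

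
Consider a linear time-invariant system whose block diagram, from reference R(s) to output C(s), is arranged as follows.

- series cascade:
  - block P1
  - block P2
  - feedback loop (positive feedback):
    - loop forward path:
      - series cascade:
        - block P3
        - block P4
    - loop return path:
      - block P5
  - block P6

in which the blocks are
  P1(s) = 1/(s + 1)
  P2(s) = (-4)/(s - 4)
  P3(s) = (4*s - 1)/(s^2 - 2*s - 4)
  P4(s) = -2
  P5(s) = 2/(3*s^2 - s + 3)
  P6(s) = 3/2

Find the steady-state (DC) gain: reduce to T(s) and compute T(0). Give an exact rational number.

Step 1. cascade P3, P4; result (2 - 8*s)/(s^2 - 2*s - 4)
Step 2. apply the feedback formula to (P3*P4), P5; result (-24*s^3 + 14*s^2 - 26*s + 6)/(3*s^4 - 7*s^3 - 7*s^2 + 14*s - 16)
Step 3. multiply P1, P2, [(P3*P4)/(1-(P3*P4)*P5)], P6 (series); result (144*s^3 - 84*s^2 + 156*s - 36)/(3*s^6 - 16*s^5 + 2*s^4 + 63*s^3 - 30*s^2 - 8*s + 64)
Evaluating the step-3 result (the overall T(s)) at s = 0 gives T(0) = -36/64 = -9/16.

Hence the answer: -9/16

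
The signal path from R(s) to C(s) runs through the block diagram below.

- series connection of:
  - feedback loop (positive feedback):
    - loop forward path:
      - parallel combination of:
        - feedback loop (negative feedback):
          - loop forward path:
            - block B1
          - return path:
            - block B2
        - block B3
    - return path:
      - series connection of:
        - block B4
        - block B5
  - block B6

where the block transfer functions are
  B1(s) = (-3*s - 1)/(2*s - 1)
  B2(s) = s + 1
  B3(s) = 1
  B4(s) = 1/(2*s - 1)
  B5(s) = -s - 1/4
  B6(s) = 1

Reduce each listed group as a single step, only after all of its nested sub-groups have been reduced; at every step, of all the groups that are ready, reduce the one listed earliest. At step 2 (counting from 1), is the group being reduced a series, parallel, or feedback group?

1. apply the feedback formula to B1, B2
2. reduce the parallel group [B1/(1+B1*B2)], B3
3. combine B4, B5 in series
4. apply the feedback formula to ([B1/(1+B1*B2)]+B3), (B4*B5)
5. cascade [([B1/(1+B1*B2)]+B3)/(1-([B1/(1+B1*B2)]+B3)*(B4*B5))], B6
At step 2 the group reduced is parallel.

Final answer: parallel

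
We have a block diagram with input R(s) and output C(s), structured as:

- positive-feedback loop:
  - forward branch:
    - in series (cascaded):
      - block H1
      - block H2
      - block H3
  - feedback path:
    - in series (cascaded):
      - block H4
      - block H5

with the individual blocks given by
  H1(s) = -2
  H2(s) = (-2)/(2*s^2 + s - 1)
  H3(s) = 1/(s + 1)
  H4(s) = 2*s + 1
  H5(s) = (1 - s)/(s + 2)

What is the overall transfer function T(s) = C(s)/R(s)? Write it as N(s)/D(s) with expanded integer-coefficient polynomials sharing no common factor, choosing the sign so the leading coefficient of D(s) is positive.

The answer is (4*s + 8)/(2*s^4 + 7*s^3 + 14*s^2 - 5*s - 6).

Reasoning:
Step 1. cascade H1, H2, H3 -> 4/(2*s^3 + 3*s^2 - 1)
Step 2. reduce the series chain H4, H5 -> (-2*s^2 + s + 1)/(s + 2)
Step 3. collapse the loop ((H1*H2*H3) forward, (H4*H5) return); the result is T(s) itself (integer coefficients, no common factor, positive leading denominator coefficient)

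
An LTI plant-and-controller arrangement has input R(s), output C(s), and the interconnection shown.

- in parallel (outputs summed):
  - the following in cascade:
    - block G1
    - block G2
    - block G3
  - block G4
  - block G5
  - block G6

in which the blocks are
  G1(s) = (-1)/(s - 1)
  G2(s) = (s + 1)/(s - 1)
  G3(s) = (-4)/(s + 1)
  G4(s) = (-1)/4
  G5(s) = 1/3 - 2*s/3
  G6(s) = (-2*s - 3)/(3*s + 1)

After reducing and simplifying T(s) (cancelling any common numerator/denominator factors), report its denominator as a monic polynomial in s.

The answer is s^3 - 5*s^2/3 + s/3 + 1/3.

Reasoning:
Step 1: series reduction of G1, G2, G3: 4/(s^2 - 2*s + 1)
Step 2: sum the parallel branches (G1*G2*G3), G4, G5, G6: (-24*s^4 + 19*s^3 - s^2 + 185*s + 13)/(36*s^3 - 60*s^2 + 12*s + 12)
That last expression is T(s), already simplified. Scaling its denominator by 1/36 (the reciprocal of the leading coefficient) yields the monic denominator.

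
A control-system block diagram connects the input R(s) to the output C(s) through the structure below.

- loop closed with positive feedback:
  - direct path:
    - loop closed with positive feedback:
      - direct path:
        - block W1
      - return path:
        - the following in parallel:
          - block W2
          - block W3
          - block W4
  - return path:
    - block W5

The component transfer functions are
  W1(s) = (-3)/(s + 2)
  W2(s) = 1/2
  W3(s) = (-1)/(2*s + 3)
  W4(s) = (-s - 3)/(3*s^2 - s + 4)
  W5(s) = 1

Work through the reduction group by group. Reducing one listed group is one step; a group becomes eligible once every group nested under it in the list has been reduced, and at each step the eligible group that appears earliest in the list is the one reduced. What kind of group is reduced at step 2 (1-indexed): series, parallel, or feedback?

1. add W2, W3, W4 (parallel)
2. close the feedback loop around W1, (W2+W3+W4)
3. apply the feedback formula to [W1/(1-W1*(W2+W3+W4))], W5
So the answer for step 2 is feedback.

Answer: feedback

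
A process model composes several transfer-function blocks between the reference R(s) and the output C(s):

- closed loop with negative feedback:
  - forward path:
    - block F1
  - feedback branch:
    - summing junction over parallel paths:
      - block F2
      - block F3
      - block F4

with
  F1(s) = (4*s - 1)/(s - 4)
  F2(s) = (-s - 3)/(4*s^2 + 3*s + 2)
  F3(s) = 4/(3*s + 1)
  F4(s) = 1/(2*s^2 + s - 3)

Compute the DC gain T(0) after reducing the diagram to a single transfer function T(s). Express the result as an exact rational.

1. combine F2, F3, F4 in parallel -> (26*s^4 + 29*s^3 - 14*s^2 + 8*s - 13)/(24*s^5 + 38*s^4 - 5*s^3 - 26*s^2 - 25*s - 6)
2. collapse the loop (F1 forward, (F2+F3+F4) return) -> (96*s^6 + 128*s^5 - 58*s^4 - 99*s^3 - 74*s^2 + s + 6)/(24*s^6 + 46*s^5 - 67*s^4 - 91*s^3 + 125*s^2 + 34*s + 37)
DC gain: substitute s = 0 into T(s) from step 2: T(0) = 6/37.

Answer: 6/37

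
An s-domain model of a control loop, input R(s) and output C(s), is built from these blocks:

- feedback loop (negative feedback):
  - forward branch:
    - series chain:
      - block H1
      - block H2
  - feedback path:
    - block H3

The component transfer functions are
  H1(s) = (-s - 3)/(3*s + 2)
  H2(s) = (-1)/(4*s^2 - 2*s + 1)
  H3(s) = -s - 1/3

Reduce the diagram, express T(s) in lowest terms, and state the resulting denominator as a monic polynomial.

Answer: s^3 + s^2/12 - 13*s/36 + 1/12

Working:
[1] cascade H1, H2 gives (s + 3)/(12*s^3 + 2*s^2 - s + 2)
[2] feedback reduction of (H1*H2), H3 gives (3*s + 9)/(36*s^3 + 3*s^2 - 13*s + 3)
Step 2 gives the fully reduced T(s), with no common factor left to cancel. The denominator's leading coefficient is 36, so divide each of its coefficients by 36 to get the monic form.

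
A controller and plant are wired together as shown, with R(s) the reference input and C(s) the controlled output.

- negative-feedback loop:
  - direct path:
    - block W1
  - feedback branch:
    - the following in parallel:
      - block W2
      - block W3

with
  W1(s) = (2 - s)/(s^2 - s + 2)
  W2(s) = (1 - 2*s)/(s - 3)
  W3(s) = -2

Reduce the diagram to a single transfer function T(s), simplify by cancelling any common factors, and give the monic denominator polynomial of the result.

Answer: s^3 - 10*s + 8

Working:
[1] sum the parallel branches W2, W3 -> (7 - 4*s)/(s - 3)
[2] feedback reduction of W1, (W2+W3) -> (-s^2 + 5*s - 6)/(s^3 - 10*s + 8)
That last expression is T(s), already simplified, and its denominator is already monic.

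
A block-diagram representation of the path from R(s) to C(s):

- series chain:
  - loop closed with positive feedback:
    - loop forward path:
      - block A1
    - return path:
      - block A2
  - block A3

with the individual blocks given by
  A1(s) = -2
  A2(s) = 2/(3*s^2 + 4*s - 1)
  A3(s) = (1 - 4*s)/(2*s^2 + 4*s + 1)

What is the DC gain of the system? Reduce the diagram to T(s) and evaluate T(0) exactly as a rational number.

Step 1. collapse the loop (A1 forward, A2 return) = (-6*s^2 - 8*s + 2)/(3*s^2 + 4*s + 3)
Step 2. cascade [A1/(1-A1*A2)], A3 = (24*s^3 + 26*s^2 - 16*s + 2)/(6*s^4 + 20*s^3 + 25*s^2 + 16*s + 3)
That last expression is T(s); at s = 0 only the constant terms survive, so T(0) = 2/3.

Therefore the answer is 2/3.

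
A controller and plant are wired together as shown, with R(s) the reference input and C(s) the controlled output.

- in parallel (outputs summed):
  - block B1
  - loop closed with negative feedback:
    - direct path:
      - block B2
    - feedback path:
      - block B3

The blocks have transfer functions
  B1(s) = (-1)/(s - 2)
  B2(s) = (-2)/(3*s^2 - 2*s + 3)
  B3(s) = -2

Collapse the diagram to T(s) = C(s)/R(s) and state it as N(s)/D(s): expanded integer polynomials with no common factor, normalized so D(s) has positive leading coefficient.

[1] collapse the loop (B2 forward, B3 return) -> (-2)/(3*s^2 - 2*s + 7)
[2] add B1, [B2/(1+B2*B3)] (parallel); the result is T(s) itself (integer coefficients, no common factor, positive leading denominator coefficient)

Final answer: (-3*s^2 - 3)/(3*s^3 - 8*s^2 + 11*s - 14)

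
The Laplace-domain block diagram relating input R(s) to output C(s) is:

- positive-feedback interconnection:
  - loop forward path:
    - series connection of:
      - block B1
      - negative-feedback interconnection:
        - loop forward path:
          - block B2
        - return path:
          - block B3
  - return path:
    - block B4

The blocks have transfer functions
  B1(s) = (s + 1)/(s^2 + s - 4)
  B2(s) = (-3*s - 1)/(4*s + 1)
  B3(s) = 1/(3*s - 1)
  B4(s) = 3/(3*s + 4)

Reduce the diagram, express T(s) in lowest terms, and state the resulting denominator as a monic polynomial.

First reduce the diagram to T(s).

Step 1 - reduce the feedback loop with forward B2 and return B3: (1 - 9*s^2)/(12*s^2 - 4*s - 2)
Step 2 - combine B1, [B2/(1+B2*B3)] in series: (-9*s^3 - 9*s^2 + s + 1)/(12*s^4 + 8*s^3 - 54*s^2 + 14*s + 8)
Step 3 - feedback reduction of (B1*[B2/(1+B2*B3)]), B4: (-27*s^4 - 63*s^3 - 33*s^2 + 7*s + 4)/(36*s^5 + 72*s^4 - 103*s^3 - 147*s^2 + 77*s + 29)
That last expression is T(s), already simplified. Scaling its denominator by 1/36 (the reciprocal of the leading coefficient) yields the monic denominator.

Answer: s^5 + 2*s^4 - 103*s^3/36 - 49*s^2/12 + 77*s/36 + 29/36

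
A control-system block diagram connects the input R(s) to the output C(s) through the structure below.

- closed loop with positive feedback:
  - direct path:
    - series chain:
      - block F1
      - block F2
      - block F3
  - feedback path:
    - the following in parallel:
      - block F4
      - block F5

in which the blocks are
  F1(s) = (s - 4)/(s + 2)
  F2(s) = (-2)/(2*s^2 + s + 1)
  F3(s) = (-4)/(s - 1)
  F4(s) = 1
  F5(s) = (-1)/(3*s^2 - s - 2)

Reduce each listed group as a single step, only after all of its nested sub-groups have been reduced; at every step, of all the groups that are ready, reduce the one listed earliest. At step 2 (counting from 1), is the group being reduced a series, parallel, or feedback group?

Step 1 - reduce the series chain F1, F2, F3
Step 2 - combine F4, F5 in parallel
Step 3 - collapse the loop ((F1*F2*F3) forward, (F4+F5) return)
Step 2: parallel.

Answer: parallel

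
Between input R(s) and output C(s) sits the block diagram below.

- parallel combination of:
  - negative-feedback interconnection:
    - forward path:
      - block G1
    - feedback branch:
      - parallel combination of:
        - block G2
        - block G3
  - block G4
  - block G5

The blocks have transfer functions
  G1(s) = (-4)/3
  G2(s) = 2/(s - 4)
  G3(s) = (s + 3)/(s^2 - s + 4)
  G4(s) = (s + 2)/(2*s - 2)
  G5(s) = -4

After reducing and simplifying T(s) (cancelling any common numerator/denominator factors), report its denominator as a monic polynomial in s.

Step 1: reduce the parallel group G2, G3; result (3*s^2 - 3*s - 4)/(s^3 - 5*s^2 + 8*s - 16)
Step 2: apply the feedback formula to G1, (G2+G3); result (-4*s^3 + 20*s^2 - 32*s + 64)/(3*s^3 - 27*s^2 + 36*s - 32)
Step 3: reduce the parallel group [G1/(1+G1*(G2+G3))], G4, G5; result (-29*s^4 + 267*s^3 - 626*s^2 + 776*s - 448)/(6*s^4 - 60*s^3 + 126*s^2 - 136*s + 64)
The result of step 3 is T(s) in lowest terms. Its denominator has leading coefficient 6; dividing the denominator through by 6 makes it monic.

Final answer: s^4 - 10*s^3 + 21*s^2 - 68*s/3 + 32/3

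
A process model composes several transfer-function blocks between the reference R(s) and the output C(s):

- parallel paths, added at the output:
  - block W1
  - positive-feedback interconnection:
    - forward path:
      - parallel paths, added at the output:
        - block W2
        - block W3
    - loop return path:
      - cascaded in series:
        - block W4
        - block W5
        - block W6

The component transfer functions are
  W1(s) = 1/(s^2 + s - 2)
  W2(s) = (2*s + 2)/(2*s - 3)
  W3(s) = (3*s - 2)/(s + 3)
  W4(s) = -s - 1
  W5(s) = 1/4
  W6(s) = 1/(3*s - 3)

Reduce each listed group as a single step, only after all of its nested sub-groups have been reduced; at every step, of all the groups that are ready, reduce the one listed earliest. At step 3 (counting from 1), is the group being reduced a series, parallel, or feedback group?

The answer is feedback.

Reasoning:
Step 1. reduce the parallel group W2, W3
Step 2. combine W4, W5, W6 in series
Step 3. feedback reduction of (W2+W3), (W4*W5*W6)
Step 4. sum the parallel branches W1, [(W2+W3)/(1-(W2+W3)*(W4*W5*W6))]
Step 3: feedback.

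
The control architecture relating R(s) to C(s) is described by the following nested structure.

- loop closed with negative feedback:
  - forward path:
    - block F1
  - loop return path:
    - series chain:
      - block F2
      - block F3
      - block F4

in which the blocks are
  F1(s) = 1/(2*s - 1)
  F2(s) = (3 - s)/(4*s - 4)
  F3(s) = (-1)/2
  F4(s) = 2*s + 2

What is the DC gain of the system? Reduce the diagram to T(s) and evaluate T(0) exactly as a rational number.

Step 1 - series reduction of F2, F3, F4 = (s^2 - 2*s - 3)/(4*s - 4)
Step 2 - feedback reduction of F1, (F2*F3*F4) = (4*s - 4)/(9*s^2 - 14*s + 1)
That last expression is T(s); at s = 0 only the constant terms survive, so T(0) = -4/1 = -4.

Answer: -4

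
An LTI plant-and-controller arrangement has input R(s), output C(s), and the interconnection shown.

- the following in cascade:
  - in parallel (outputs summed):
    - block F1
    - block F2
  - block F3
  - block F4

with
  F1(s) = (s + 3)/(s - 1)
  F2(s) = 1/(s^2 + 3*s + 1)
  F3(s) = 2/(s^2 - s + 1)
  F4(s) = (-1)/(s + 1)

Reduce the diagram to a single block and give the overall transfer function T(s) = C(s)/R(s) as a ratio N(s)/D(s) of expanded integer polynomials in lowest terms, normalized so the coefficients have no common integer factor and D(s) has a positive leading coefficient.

The answer is (-2*s^3 - 12*s^2 - 22*s - 4)/(s^6 + 2*s^5 - 2*s^4 + 2*s^2 - 2*s - 1).

Reasoning:
Step 1 - add F1, F2 (parallel) = (s^3 + 6*s^2 + 11*s + 2)/(s^3 + 2*s^2 - 2*s - 1)
Step 2 - combine (F1+F2), F3, F4 in series; the result is T(s) itself (integer coefficients, no common factor, positive leading denominator coefficient)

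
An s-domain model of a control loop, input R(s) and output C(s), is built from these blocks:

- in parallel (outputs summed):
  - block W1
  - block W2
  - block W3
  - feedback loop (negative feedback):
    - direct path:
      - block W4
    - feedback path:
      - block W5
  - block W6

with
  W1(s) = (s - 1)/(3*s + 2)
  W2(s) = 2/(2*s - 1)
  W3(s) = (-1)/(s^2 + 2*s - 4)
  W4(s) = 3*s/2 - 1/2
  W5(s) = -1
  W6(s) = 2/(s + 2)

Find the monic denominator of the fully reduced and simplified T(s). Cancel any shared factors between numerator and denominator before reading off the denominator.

The answer is s^6 + 19*s^5/6 - 23*s^4/6 - 29*s^3/3 + 8*s^2 + 4*s - 8/3.

Reasoning:
[1] reduce the feedback loop with forward W4 and return W5: (1 - 3*s)/(3*s - 3)
[2] add W1, W2, W3, [W4/(1+W4*W5)], W6 (parallel): (-12*s^6 - 6*s^5 + 61*s^4 - 112*s^3 + 19*s^2 + 4*s + 76)/(18*s^6 + 57*s^5 - 69*s^4 - 174*s^3 + 144*s^2 + 72*s - 48)
The result of step 2 is T(s) in lowest terms. Its denominator has leading coefficient 18; dividing the denominator through by 18 makes it monic.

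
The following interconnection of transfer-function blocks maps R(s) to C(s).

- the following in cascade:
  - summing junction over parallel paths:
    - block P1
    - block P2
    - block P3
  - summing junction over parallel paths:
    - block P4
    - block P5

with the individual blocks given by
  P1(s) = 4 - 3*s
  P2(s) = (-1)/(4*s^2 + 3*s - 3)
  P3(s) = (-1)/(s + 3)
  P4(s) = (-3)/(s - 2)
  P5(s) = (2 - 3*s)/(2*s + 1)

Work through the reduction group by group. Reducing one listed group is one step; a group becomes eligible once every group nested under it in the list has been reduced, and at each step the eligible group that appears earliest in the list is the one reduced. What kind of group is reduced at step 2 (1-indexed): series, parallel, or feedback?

Reducing step by step:

Step 1. reduce the parallel group P1, P2, P3
Step 2. combine P4, P5 in parallel
Step 3. reduce the series chain (P1+P2+P3), (P4+P5)
Step 2 collapses a parallel group.

Answer: parallel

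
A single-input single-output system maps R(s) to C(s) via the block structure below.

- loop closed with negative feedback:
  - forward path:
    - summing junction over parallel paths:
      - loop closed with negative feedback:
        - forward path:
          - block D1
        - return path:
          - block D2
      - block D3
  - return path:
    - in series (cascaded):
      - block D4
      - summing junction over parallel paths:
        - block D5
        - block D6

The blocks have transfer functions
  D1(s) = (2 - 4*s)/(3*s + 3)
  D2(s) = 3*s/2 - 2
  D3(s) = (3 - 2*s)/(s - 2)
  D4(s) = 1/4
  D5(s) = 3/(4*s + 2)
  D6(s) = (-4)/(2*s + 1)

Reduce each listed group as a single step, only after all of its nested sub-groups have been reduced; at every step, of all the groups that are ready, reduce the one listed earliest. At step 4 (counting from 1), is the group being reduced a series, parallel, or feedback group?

Step 1: close the feedback loop around D1, D2
Step 2: sum the parallel branches [D1/(1+D1*D2)], D3
Step 3: parallel reduction of D5, D6
Step 4: cascade D4, (D5+D6)
Step 5: close the feedback loop around ([D1/(1+D1*D2)]+D3), (D4*(D5+D6))
Step 4 collapses a series group.

Final answer: series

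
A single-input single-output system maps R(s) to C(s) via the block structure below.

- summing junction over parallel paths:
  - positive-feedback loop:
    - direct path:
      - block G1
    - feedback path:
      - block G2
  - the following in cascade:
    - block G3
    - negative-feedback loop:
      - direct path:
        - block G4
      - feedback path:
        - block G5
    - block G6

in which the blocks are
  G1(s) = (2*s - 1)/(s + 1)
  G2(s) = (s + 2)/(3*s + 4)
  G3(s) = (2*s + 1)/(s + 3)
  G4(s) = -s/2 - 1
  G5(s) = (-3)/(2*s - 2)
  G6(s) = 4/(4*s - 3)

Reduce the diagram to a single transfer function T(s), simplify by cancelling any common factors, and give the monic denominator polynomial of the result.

(1) close the feedback loop around G1, G2 -> (6*s^2 + 5*s - 4)/(s^2 + 4*s + 6)
(2) collapse the loop (G4 forward, G5 return) -> (-2*s^2 - 2*s + 4)/(7*s + 2)
(3) combine G3, [G4/(1+G4*G5)], G6 in series -> (-16*s^3 - 24*s^2 + 24*s + 16)/(28*s^3 + 71*s^2 - 45*s - 18)
(4) parallel reduction of [G1/(1-G1*G2)], (G3*[G4/(1+G4*G5)]*G6) -> (152*s^5 + 478*s^4 - 195*s^3 - 649*s^2 + 298*s + 168)/(28*s^5 + 183*s^4 + 407*s^3 + 228*s^2 - 342*s - 108)
No further cancellation is possible in the step-4 result, so that is T(s). Its denominator becomes monic after dividing by the leading coefficient 28.

Therefore the answer is s^5 + 183*s^4/28 + 407*s^3/28 + 57*s^2/7 - 171*s/14 - 27/7.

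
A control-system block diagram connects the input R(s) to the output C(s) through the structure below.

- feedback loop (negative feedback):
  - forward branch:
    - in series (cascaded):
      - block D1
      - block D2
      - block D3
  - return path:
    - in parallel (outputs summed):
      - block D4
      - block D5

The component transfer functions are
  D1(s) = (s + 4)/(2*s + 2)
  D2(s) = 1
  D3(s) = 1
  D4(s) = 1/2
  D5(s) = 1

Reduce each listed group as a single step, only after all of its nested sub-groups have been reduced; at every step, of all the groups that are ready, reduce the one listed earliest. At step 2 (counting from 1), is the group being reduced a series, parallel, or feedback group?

Answer: parallel

Working:
(1) reduce the series chain D1, D2, D3
(2) reduce the parallel group D4, D5
(3) collapse the loop ((D1*D2*D3) forward, (D4+D5) return)
The group at step 2 is a parallel group.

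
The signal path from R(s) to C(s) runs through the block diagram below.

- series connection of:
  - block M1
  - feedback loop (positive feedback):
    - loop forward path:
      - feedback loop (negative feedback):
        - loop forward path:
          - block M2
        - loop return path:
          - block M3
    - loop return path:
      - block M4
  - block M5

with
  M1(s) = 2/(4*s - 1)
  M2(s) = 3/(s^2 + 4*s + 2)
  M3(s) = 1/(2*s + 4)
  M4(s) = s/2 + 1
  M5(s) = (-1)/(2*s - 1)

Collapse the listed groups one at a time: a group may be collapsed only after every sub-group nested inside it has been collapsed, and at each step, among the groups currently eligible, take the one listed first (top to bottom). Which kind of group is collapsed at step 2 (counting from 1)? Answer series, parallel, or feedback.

Reducing step by step:

[1] collapse the loop (M2 forward, M3 return)
[2] apply the feedback formula to [M2/(1+M2*M3)], M4
[3] cascade M1, [[M2/(1+M2*M3)]/(1-[M2/(1+M2*M3)]*M4)], M5
So the answer for step 2 is feedback.

Answer: feedback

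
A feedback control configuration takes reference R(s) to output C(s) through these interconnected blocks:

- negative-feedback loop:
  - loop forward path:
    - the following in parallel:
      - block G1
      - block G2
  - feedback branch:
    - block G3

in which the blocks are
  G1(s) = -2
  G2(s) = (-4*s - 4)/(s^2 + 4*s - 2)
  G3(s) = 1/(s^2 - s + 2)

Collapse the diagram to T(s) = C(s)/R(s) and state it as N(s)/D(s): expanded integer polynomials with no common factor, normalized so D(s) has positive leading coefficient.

(1) combine G1, G2 in parallel, giving (-2*s^2 - 12*s)/(s^2 + 4*s - 2)
(2) close the feedback loop around (G1+G2), G3, which is the overall transfer function T(s) = C(s)/R(s) in lowest terms

Answer: (-2*s^4 - 10*s^3 + 8*s^2 - 24*s)/(s^4 + 3*s^3 - 6*s^2 - 2*s - 4)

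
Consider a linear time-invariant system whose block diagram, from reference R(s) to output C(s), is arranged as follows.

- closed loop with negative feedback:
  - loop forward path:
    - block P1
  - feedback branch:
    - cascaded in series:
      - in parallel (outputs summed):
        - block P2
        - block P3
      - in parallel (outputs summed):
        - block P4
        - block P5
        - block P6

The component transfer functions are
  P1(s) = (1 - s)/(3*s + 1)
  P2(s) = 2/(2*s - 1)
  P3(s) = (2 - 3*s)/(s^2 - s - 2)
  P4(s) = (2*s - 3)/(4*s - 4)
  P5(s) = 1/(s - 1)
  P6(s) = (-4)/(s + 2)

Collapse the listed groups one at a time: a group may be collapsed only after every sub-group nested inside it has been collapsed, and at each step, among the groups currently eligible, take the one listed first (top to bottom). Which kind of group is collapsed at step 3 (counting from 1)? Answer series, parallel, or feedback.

The answer is series.

Reasoning:
(1) parallel reduction of P2, P3
(2) add P4, P5, P6 (parallel)
(3) reduce the series chain (P2+P3), (P4+P5+P6)
(4) feedback reduction of P1, ((P2+P3)*(P4+P5+P6))
Step 3: series.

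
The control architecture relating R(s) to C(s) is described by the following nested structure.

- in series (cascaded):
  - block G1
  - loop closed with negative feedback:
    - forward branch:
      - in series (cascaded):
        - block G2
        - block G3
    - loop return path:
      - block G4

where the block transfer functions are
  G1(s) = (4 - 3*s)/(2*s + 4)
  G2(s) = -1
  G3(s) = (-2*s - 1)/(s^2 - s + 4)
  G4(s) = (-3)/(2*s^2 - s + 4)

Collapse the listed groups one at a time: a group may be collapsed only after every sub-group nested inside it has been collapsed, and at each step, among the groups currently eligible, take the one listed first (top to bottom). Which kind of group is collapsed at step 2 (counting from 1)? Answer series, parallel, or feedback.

The answer is feedback.

Reasoning:
(1) reduce the series chain G2, G3
(2) reduce the feedback loop with forward (G2*G3) and return G4
(3) reduce the series chain G1, [(G2*G3)/(1+(G2*G3)*G4)]
So the answer for step 2 is feedback.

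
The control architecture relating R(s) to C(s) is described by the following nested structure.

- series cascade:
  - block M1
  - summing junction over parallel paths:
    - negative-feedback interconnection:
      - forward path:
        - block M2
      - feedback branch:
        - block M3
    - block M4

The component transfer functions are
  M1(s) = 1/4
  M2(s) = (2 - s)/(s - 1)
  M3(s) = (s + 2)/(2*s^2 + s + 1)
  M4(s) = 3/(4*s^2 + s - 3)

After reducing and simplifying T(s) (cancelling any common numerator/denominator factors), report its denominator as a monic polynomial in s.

The answer is s^5 - 3*s^4/4 - s^3 + 9*s^2/4 + 3*s/8 - 9/8.

Reasoning:
Step 1. apply the feedback formula to M2, M3 = (-2*s^3 + 3*s^2 + s + 2)/(2*s^3 - 2*s^2 + 3)
Step 2. reduce the parallel group [M2/(1+M2*M3)], M4 = (-8*s^5 + 10*s^4 + 19*s^3 - 6*s^2 - s + 3)/(8*s^5 - 6*s^4 - 8*s^3 + 18*s^2 + 3*s - 9)
Step 3. combine M1, ([M2/(1+M2*M3)]+M4) in series = (-8*s^5 + 10*s^4 + 19*s^3 - 6*s^2 - s + 3)/(32*s^5 - 24*s^4 - 32*s^3 + 72*s^2 + 12*s - 36)
No further cancellation is possible in the step-3 result, so that is T(s). Its denominator becomes monic after dividing by the leading coefficient 32.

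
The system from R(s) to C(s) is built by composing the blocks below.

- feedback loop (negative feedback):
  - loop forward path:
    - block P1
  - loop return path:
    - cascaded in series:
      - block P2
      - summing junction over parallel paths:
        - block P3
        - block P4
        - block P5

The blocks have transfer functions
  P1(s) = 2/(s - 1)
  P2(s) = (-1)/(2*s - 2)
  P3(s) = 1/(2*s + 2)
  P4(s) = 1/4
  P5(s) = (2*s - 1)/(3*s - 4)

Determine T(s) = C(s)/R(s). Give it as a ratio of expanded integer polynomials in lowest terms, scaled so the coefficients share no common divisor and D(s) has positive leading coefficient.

[1] add P3, P4, P5 (parallel) = (11*s^2 + 9*s - 16)/(12*s^2 - 4*s - 16)
[2] reduce the series chain P2, (P3+P4+P5) = (-11*s^2 - 9*s + 16)/(24*s^3 - 32*s^2 - 24*s + 32)
[3] feedback reduction of P1, (P2*(P3+P4+P5)), which is the overall transfer function T(s) = C(s)/R(s) in lowest terms

Final answer: (24*s^3 - 32*s^2 - 24*s + 32)/(12*s^4 - 28*s^3 - 7*s^2 + 19*s)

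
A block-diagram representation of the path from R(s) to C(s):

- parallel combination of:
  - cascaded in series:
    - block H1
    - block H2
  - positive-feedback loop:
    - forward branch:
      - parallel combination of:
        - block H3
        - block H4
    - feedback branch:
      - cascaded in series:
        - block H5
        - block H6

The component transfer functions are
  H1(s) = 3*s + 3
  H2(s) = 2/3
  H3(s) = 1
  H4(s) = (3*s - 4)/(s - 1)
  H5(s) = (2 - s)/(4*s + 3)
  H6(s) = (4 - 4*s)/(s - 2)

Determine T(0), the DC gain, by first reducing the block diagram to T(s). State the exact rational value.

First reduce the diagram to T(s).

Step 1: reduce the series chain H1, H2 -> 2*s + 2
Step 2: add H3, H4 (parallel) -> (4*s - 5)/(s - 1)
Step 3: combine H5, H6 in series -> (4*s - 4)/(4*s + 3)
Step 4: collapse the loop ((H3+H4) forward, (H5*H6) return) -> (-16*s^2 + 8*s + 15)/(12*s^2 - 35*s + 23)
Step 5: sum the parallel branches (H1*H2), [(H3+H4)/(1-(H3+H4)*(H5*H6))] -> (24*s^3 - 62*s^2 - 16*s + 61)/(12*s^2 - 35*s + 23)
DC gain: substitute s = 0 into T(s) from step 5: T(0) = 61/23.

Answer: 61/23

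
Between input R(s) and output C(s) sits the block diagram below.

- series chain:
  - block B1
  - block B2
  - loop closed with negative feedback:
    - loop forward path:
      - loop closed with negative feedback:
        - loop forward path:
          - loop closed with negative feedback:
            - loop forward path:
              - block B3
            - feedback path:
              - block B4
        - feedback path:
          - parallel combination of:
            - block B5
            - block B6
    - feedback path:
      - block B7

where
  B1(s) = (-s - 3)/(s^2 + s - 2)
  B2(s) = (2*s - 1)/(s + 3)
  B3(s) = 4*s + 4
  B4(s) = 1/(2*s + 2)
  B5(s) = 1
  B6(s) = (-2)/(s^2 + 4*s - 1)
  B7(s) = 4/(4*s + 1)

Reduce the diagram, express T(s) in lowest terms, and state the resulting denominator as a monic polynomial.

The answer is s^6 + 8*s^5 + 247*s^4/16 - 53*s^3/16 - 361*s^2/16 - 39*s/16 + 31/8.

Reasoning:
(1) reduce the feedback loop with forward B3 and return B4: 4*s/3 + 4/3
(2) reduce the parallel group B5, B6: (s^2 + 4*s - 3)/(s^2 + 4*s - 1)
(3) reduce the feedback loop with forward [B3/(1+B3*B4)] and return (B5+B6): (4*s^3 + 20*s^2 + 12*s - 4)/(4*s^3 + 23*s^2 + 16*s - 15)
(4) close the feedback loop around [[B3/(1+B3*B4)]/(1+[B3/(1+B3*B4)]*(B5+B6))], B7: (16*s^4 + 84*s^3 + 68*s^2 - 4*s - 4)/(16*s^4 + 112*s^3 + 167*s^2 + 4*s - 31)
(5) reduce the series chain B1, B2, [[[B3/(1+B3*B4)]/(1+[B3/(1+B3*B4)]*(B5+B6))]/(1+[[B3/(1+B3*B4)]/(1+[B3/(1+B3*B4)]*(B5+B6))]*B7)]: (-32*s^5 - 152*s^4 - 52*s^3 + 76*s^2 + 4*s - 4)/(16*s^6 + 128*s^5 + 247*s^4 - 53*s^3 - 361*s^2 - 39*s + 62)
No further cancellation is possible in the step-5 result, so that is T(s). Its denominator becomes monic after dividing by the leading coefficient 16.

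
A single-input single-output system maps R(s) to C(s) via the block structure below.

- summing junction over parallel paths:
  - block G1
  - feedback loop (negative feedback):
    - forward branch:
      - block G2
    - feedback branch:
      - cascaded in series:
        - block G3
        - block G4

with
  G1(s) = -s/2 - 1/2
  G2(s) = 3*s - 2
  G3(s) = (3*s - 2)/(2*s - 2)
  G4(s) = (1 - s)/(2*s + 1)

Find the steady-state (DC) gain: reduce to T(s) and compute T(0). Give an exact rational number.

[1] cascade G3, G4; result (2 - 3*s)/(4*s + 2)
[2] close the feedback loop around G2, (G3*G4); result (-12*s^2 + 2*s + 4)/(9*s^2 - 16*s + 2)
[3] sum the parallel branches G1, [G2/(1+G2*(G3*G4))]; result (-9*s^3 - 17*s^2 + 18*s + 6)/(18*s^2 - 32*s + 4)
The step-3 result is T(s). Setting s = 0: T(0) = 6/4 = 3/2.

Answer: 3/2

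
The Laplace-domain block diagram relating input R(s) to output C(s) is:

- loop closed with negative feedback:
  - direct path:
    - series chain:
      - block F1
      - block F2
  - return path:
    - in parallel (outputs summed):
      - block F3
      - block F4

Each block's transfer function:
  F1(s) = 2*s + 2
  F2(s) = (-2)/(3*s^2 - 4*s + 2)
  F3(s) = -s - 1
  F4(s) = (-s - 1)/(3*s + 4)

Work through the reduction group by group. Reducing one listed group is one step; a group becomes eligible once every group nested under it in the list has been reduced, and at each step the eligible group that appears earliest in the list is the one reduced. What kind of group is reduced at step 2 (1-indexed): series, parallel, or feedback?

(1) series reduction of F1, F2
(2) combine F3, F4 in parallel
(3) apply the feedback formula to (F1*F2), (F3+F4)
The group at step 2 is a parallel group.

Hence the answer: parallel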